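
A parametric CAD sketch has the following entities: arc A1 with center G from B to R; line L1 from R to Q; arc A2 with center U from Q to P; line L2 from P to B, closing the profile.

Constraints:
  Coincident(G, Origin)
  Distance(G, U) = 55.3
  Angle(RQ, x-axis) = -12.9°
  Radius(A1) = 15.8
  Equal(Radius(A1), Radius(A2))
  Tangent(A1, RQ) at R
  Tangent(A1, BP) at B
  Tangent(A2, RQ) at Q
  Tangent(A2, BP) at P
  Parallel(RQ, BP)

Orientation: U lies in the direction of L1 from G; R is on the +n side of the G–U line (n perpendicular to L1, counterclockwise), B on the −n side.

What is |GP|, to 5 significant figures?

57.513

Tangency of A1 to both parallel lines with radius 15.8 puts R and B at G ± 15.8·n: R = (3.5274, 15.401), B = (-3.5274, -15.401). Equal radii place Q and P the same way about U: Q = U + 15.8·n = (57.432, 3.0555), P = U − 15.8·n = (50.377, -27.747). Then |GP| = |P − G| = 57.513.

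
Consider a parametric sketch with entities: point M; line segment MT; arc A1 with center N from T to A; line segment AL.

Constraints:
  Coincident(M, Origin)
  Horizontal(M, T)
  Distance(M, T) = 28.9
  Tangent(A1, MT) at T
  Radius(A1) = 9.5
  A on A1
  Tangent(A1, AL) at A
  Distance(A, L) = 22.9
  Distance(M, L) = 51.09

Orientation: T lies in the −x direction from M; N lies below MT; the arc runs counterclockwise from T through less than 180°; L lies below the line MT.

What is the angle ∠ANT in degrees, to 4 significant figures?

85.54°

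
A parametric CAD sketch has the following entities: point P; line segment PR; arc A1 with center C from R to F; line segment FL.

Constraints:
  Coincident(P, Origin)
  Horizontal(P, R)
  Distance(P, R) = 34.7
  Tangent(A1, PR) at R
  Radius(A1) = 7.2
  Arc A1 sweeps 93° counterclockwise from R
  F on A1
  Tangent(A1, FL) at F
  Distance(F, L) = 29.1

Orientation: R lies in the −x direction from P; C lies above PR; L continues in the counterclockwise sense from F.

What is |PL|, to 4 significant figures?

46.75

P is at the origin; P and R share the same y with |PR| = 34.7 and R on the −x side, so R = (-34.70, 0.000). A1 meets PR tangentially, so CR is at right angles to PR, so C = R + (0, 7.2) = (-34.70, 7.200). On A1, R sits at bearing -90° from C; a 93° counterclockwise sweep puts F at bearing 3°, so F = C + 7.2·(cos 3°, sin 3°) = (-27.51, 7.577). The tangent condition forces CF to be normal to FL, so FL runs along (−sin 3°, cos 3°); with |FL| = 29.1, L = (-29.03, 36.64). Then |PL| = |L − P| = 46.75.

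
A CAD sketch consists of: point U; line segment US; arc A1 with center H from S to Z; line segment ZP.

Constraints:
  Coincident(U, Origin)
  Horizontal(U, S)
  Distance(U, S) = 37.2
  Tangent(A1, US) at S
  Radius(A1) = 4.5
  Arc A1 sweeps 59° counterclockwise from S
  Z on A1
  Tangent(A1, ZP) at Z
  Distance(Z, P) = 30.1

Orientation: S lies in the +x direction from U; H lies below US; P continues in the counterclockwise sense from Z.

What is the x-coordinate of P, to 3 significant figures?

17.8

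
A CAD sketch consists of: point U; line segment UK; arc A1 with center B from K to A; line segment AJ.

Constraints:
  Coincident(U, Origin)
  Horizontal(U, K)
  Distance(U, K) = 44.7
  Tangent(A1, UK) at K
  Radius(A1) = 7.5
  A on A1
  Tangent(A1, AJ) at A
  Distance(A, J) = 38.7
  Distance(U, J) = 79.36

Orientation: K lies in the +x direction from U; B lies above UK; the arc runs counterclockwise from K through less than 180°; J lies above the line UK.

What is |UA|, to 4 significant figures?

51.45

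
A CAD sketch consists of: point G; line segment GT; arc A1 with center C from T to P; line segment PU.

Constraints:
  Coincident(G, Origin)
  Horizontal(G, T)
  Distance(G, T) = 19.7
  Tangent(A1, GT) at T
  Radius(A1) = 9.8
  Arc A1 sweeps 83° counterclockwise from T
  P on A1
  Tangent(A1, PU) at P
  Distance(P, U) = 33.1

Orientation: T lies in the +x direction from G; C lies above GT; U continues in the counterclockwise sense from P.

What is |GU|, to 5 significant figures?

53.277

G is at the origin; GT is horizontal with |GT| = 19.7 and T on the +x side, so T = (19.700, 0.0000). Tangency of A1 to GT means the radius CT is perpendicular to GT, so C = T + (0, 9.8) = (19.700, 9.8000). On A1, T sits at bearing -90° from C; an 83° counterclockwise sweep puts P at bearing -7°, so P = C + 9.8·(cos -7°, sin -7°) = (29.427, 8.6057). A1 meets PU tangentially, so CP is at right angles to PU, so PU runs along (−sin -7°, cos -7°); with |PU| = 33.1, U = (33.461, 41.459). Then |GU| = |U − G| = 53.277.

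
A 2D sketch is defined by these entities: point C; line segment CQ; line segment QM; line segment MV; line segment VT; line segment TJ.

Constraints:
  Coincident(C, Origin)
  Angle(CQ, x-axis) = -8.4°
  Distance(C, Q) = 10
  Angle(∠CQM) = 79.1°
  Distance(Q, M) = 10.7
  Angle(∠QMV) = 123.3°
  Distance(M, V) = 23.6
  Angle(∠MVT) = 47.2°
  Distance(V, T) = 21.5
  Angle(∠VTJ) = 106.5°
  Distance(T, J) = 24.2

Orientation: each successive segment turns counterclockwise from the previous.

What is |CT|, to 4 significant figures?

6.382

C is at the origin; CQ runs at -8.4° with length 10.0, so Q = (9.893, -1.461). ∠CQM = 79.1° gives QM at 92.50° from the x-axis; with |QM| = 10.7, M = (9.426, 9.229). ∠QMV = 123.3° gives MV at 149.2° from the x-axis; with |MV| = 23.6, V = (-10.85, 21.31). ∠MVT = 47.2° gives VT at -78.00° from the x-axis; with |VT| = 21.5, T = (-6.375, 0.2830). Then |CT| = |T − C| = 6.382.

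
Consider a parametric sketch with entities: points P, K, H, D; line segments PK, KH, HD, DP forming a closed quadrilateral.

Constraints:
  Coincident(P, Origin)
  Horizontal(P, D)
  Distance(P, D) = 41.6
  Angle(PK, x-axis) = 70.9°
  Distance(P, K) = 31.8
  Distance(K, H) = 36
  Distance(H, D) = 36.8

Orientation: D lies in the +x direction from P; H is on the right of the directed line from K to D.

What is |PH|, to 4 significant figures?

7.641

P is at the origin; PD is horizontal with |PD| = 41.6 and D in +x, so D = (41.6, 0). PK runs at 70.9° with |PK| = 31.8, so K = (10.41, 30.05). H is determined by |KH| = 36.0 and |HD| = 36.8 together: it lies at the intersection of circle(K, 36.0) and circle(D, 36.8). With |KD| = 43.31, the foot of the radical line on KD is 20.98 from K and the perpendicular offset is √(36.0² − 20.98²) = 29.25. Taking the right-of-KD solution: H = (5.225, -5.576).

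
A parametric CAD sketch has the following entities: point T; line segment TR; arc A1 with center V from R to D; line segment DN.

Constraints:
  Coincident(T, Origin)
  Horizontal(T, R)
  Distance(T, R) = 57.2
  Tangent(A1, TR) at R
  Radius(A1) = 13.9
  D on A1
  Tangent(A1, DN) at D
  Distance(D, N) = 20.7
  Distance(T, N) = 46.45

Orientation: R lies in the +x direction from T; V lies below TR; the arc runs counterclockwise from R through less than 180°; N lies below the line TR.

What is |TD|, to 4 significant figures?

45.11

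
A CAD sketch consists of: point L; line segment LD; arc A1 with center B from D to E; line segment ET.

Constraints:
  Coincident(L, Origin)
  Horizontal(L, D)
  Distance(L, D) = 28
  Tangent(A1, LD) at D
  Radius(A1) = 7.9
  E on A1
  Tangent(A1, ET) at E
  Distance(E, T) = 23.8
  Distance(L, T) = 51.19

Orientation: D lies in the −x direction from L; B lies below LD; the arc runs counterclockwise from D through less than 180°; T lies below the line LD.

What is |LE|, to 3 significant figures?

36.0

Checks: ∠(BD, DL) = 90.00° ✓; |BE| = 7.900 ✓; ∠(BE, ET) = 90.00° ✓; |ET| = 23.80 ✓; |LT| = 51.19 ✓.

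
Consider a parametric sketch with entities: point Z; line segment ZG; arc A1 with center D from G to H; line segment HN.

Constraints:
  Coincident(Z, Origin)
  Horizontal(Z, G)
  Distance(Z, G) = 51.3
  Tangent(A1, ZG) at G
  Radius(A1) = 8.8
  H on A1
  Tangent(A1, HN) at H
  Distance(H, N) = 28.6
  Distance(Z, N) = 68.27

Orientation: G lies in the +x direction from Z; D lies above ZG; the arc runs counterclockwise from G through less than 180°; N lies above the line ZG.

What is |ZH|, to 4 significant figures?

60.84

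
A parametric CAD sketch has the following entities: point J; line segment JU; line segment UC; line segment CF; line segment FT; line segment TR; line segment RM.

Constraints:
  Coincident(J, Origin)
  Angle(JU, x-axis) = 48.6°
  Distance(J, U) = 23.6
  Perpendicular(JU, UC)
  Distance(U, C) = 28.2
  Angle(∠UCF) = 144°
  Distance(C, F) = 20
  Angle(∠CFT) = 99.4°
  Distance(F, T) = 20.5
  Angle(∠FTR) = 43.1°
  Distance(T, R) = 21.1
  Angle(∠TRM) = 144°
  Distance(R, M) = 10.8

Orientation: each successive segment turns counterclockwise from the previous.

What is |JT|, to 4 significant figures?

35.79

∠UCF = 144.0° gives CF at 174.6° from the x-axis; with |CF| = 20.0, F = (-25.46, 38.23). ∠CFT = 99.4° gives FT at -104.8° from the x-axis; with |FT| = 20.5, T = (-30.69, 18.41). Then |JT| = |T − J| = 35.79.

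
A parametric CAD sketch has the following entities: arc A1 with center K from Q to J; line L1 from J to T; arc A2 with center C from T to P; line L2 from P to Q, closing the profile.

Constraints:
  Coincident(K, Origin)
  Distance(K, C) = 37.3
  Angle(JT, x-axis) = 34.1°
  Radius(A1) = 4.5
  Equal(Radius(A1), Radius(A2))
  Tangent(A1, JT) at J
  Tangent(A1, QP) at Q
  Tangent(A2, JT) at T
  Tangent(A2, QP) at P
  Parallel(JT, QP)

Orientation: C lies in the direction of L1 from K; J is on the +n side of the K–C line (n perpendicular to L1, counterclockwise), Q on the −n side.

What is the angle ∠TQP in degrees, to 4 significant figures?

13.57°

The slot axis is L1's direction at 34.1°, so u = (cos 34.1°, sin 34.1°) = (0.8281, 0.5606) and n = (−sin 34.1°, cos 34.1°) = (-0.5606, 0.8281). K is at the origin and C lies 37.3 along u from K, so C = 37.3·u = (30.89, 20.91). Tangency of A1 to both parallel lines with radius 4.5 puts J and Q at K ± 4.5·n: J = (-2.523, 3.726), Q = (2.523, -3.726). Equal radii place T and P the same way about C: T = C + 4.5·n = (28.36, 24.64), P = C − 4.5·n = (33.41, 17.19). Then cos ∠TQP = QT·QP / (|QT||QP|), giving 13.57°.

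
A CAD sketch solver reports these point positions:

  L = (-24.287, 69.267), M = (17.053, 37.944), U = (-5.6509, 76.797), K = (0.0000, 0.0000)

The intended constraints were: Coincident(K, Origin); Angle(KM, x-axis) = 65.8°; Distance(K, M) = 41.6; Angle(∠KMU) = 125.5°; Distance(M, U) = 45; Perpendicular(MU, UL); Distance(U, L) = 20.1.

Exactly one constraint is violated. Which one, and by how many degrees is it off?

Perpendicular(MU, UL) — off by 8.30°.

K = (0.00, 0.00) ✓; KM at 65.80° ✓; |KM| = 41.60 ✓; ∠KMU = 125.5° ✓; |MU| = 45.00 ✓; ∠(MU, UL) = 81.70° ✗; |UL| = 20.10 ✓.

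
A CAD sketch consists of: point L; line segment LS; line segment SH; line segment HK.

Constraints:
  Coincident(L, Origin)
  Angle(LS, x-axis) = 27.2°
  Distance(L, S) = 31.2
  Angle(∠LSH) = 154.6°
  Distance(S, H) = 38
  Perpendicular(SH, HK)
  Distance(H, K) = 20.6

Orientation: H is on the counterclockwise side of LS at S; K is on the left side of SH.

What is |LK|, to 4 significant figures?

66.58

L is at the origin; LS runs at 27.2° with length 31.2, so S = 31.2·(cos 27.2°, sin 27.2°) = (27.75, 14.26). ∠LSH = 154.6°, so SH runs at 27.2° + (180° − 154.6°) = 52.60° from the x-axis; with |SH| = 38.0, H = S + 38.0·(cos 52.60°, sin 52.60°) = (50.83, 44.45). SH is perpendicular to HK; with |HK| = 20.6 on the left of SH, K = H + 20.6·(-0.7944, 0.6074) = (34.47, 56.96). Then |LK| = |K − L| = 66.58.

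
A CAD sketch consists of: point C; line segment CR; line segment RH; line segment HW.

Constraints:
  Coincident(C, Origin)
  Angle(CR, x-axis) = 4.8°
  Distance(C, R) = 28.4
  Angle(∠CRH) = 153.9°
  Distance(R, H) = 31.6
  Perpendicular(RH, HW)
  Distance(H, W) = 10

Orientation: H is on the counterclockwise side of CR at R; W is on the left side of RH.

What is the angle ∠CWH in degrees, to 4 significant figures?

92.50°

C is at the origin; CR runs at 4.8° with length 28.4, so R = 28.4·(cos 4.8°, sin 4.8°) = (28.30, 2.376). ∠CRH = 153.9°, so RH runs at 4.8° + (180° − 153.9°) = 30.90° from the x-axis; with |RH| = 31.6, H = R + 31.6·(cos 30.90°, sin 30.90°) = (55.42, 18.60). The perpendicularity gives HW at right angles to RH; with |HW| = 10.0 on the left of RH, W = H + 10.0·(-0.5135, 0.8581) = (50.28, 27.19). Then cos ∠CWH = WC·WH / (|WC||WH|), giving 92.50°.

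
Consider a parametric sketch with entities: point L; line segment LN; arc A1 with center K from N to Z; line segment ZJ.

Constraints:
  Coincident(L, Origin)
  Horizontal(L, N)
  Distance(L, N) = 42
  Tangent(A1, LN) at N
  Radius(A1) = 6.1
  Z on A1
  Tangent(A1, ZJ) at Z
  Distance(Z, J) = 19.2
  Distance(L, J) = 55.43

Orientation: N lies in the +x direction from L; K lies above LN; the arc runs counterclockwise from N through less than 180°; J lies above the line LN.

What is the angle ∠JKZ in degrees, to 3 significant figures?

72.4°

Checks: |KZ| = 6.100 ✓; ∠(KZ, ZJ) = 90.00° ✓; |ZJ| = 19.20 ✓; |LJ| = 55.43 ✓.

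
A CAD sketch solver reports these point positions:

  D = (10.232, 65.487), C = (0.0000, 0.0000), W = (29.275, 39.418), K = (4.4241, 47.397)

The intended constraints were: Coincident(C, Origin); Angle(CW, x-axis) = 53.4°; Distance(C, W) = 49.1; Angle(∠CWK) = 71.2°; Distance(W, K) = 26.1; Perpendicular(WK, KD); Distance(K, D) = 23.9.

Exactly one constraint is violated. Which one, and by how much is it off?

Distance(K, D) = 23.9 — off by 4.90.

C = (0.00, 0.00) ✓; CW at 53.40° ✓; |CW| = 49.10 ✓; ∠CWK = 71.20° ✓; |WK| = 26.10 ✓; ∠(WK, KD) = 90.00° ✓; |KD| = 19.00 ✗.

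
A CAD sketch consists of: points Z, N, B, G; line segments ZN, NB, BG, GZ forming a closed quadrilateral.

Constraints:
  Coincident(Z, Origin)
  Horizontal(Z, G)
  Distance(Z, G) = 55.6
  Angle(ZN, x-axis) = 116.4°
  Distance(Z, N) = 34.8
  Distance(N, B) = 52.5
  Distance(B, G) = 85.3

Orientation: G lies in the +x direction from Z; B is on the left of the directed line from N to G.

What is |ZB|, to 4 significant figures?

75.86

Checks: |NB| = 52.50 ✓; |BG| = 85.30 ✓.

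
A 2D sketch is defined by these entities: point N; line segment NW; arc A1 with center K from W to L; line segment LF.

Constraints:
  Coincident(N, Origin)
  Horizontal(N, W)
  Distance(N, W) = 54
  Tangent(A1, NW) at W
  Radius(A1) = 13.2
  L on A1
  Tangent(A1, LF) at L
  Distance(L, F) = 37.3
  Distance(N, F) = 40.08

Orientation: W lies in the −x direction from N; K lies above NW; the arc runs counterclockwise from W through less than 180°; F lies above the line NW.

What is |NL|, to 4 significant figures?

43.91

Checks: |KL| = 13.20 ✓; ∠(KL, LF) = 90.00° ✓; |LF| = 37.30 ✓; |NF| = 40.08 ✓.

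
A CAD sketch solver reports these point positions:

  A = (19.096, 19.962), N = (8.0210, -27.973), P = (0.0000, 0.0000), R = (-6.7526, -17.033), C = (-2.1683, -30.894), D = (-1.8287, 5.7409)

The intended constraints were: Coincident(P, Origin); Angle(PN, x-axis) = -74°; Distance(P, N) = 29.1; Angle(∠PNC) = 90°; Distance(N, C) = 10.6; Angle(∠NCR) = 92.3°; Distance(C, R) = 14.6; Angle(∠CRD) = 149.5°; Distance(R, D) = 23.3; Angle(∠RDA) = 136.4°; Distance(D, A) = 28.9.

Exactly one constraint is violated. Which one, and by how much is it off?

Distance(D, A) = 28.9 — off by 3.60.

P = (0.00, 0.00) ✓; PN at -74.00° ✓; |PN| = 29.10 ✓; ∠PNC = 90.00° ✓; |NC| = 10.60 ✓; ∠NCR = 92.30° ✓; |CR| = 14.60 ✓; ∠CRD = 149.5° ✓; |RD| = 23.30 ✓; ∠RDA = 136.4° ✓; |DA| = 25.30 ✗.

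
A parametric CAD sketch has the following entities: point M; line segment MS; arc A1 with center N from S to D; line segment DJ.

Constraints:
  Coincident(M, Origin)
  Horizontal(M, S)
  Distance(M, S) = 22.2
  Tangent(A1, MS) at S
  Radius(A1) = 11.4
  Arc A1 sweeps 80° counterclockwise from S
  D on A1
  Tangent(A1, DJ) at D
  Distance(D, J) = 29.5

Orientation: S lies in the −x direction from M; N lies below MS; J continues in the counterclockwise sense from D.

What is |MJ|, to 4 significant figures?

54.46

On A1, S sits at bearing 90° from N; an 80° counterclockwise sweep puts D at bearing 170°, so D = N + 11.4·(cos 170°, sin 170°) = (-33.43, -9.420). Tangency of A1 to DJ means the radius ND is perpendicular to DJ, so DJ runs along (−sin 170°, cos 170°); with |DJ| = 29.5, J = (-38.55, -38.47). Then |MJ| = |J − M| = 54.46.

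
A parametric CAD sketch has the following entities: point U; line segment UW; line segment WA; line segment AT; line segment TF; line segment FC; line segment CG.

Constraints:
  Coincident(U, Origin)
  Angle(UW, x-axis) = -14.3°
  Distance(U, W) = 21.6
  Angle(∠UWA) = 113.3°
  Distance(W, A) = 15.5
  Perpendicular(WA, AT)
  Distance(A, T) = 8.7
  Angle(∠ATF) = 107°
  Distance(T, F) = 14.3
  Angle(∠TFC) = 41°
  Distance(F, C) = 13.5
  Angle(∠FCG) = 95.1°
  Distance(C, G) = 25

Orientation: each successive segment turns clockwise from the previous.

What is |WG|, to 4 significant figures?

33.77

∠TFC = 41.0° gives FC at -23.00° from the x-axis; with |FC| = 13.5, C = (20.92, -14.43). ∠FCG = 95.1° gives CG at -107.9° from the x-axis; with |CG| = 25.0, G = (13.24, -38.22). Then |WG| = |G − W| = 33.77.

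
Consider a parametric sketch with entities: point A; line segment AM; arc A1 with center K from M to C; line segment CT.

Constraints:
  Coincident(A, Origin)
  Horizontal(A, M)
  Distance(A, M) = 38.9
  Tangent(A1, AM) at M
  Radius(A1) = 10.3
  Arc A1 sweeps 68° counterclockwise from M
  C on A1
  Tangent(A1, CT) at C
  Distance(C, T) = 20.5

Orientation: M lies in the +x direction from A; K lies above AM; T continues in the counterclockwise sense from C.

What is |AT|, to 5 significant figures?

61.629

On A1, M sits at bearing -90° from K; a 68° counterclockwise sweep puts C at bearing -22°, so C = K + 10.3·(cos -22°, sin -22°) = (48.450, 6.4416). A1 meets CT tangentially, so KC is at right angles to CT, so CT runs along (−sin -22°, cos -22°); with |CT| = 20.5, T = (56.129, 25.449). Then |AT| = |T − A| = 61.629.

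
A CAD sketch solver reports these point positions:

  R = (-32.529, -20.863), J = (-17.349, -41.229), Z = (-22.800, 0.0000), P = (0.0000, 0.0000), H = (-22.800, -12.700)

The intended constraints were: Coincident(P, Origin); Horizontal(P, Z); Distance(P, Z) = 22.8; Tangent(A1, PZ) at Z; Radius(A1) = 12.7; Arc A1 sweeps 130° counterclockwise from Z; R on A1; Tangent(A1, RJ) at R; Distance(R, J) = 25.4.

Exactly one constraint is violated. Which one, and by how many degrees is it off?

Tangent(A1, RJ) at R — off by 3.30°.

P = (0.00, 0.00) ✓; P.y = 0.00, Z.y = 0.00 ✓; |PZ| = 22.80 ✓; ∠(HZ, ZP) = 90.00° ✓; |HZ| = 12.70 ✓; bearing(H→R) − bearing(H→Z) = 130.0° ✓; |HR| = 12.70 ✓; ∠(HR, RJ) = 93.30° ✗; |RJ| = 25.40 ✓.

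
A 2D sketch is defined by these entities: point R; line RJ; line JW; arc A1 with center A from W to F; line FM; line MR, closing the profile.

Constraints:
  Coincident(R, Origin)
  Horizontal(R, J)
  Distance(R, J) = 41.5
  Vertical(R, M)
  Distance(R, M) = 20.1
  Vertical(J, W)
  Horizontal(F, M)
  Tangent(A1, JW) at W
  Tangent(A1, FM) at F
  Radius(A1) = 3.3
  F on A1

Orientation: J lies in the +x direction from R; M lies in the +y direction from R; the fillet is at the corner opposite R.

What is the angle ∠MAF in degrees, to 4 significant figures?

85.06°

R is at the origin; R and J share the same y with |RJ| = 41.5 and J on the +x side, so J = (41.50, 0.000). RM is vertical with |RM| = 20.1 and M on the +y side, so M = (0.000, 20.10). The virtual corner opposite R is at (41.50, 20.10). Since A1 is tangent to JW there, AW ⟂ JW and the tangent condition forces AF to be normal to FM, with radius 3.3, so the center A sits 3.3 in from both sides at A = (38.20, 16.80). That places the tangent points at W = (41.50, 16.80) on JW and F = (38.20, 20.10) on FM. Then cos ∠MAF = AM·AF / (|AM||AF|), giving 85.06°.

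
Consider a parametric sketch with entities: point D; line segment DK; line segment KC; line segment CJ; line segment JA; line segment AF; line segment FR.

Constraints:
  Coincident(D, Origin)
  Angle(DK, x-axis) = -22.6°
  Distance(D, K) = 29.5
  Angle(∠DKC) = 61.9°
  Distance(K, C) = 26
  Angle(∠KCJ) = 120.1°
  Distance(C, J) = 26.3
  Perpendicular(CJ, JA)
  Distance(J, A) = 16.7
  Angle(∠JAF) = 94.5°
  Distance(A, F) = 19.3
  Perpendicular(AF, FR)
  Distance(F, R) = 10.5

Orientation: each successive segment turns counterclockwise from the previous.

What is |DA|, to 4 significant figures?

11.99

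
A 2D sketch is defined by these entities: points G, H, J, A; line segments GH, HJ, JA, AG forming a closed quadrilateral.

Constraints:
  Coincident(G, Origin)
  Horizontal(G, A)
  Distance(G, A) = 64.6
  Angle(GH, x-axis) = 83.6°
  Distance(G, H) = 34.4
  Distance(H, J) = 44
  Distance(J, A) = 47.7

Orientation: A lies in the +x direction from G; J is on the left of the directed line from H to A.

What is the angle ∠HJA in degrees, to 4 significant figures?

98.91°

G is at the origin; G and A share the same y with |GA| = 64.6 and A in +x, so A = (64.6, 0). GH runs at 83.6° with |GH| = 34.4, so H = (3.835, 34.19). J is determined by |HJ| = 44.0 and |JA| = 47.7 together: it lies at the intersection of circle(H, 44.0) and circle(A, 47.7). With |HA| = 69.72, the foot of the radical line on HA is 32.43 from H and the perpendicular offset is √(44.0² − 32.43²) = 29.74. Taking the left-of-HA solution: J = (46.68, 44.21).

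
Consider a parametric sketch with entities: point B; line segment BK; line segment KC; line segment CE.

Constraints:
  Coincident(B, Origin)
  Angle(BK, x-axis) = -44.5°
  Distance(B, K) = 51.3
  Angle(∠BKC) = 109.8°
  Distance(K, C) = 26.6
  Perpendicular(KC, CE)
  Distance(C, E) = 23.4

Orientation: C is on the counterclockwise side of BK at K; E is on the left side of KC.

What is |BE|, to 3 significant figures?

50.5

B is at the origin; BK runs at -44.5° with length 51.3, so K = 51.3·(cos -44.5°, sin -44.5°) = (36.6, -36.0). ∠BKC = 109.8°, so KC runs at -44.5° + (180° − 109.8°) = 25.7° from the x-axis; with |KC| = 26.6, C = K + 26.6·(cos 25.7°, sin 25.7°) = (60.6, -24.4). The perpendicularity gives CE at right angles to KC; with |CE| = 23.4 on the left of KC, E = C + 23.4·(-0.434, 0.901) = (50.4, -3.34). Then |BE| = |E − B| = 50.5.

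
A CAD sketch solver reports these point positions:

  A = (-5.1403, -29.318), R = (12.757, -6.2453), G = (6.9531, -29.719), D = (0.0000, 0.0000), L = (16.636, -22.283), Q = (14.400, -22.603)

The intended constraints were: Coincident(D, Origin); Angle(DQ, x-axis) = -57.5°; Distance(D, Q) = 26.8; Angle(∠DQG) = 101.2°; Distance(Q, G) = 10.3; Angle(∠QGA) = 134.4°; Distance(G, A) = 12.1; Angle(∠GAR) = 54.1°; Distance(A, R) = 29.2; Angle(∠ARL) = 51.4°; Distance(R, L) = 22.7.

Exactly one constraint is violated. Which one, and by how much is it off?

Distance(R, L) = 22.7 — off by 6.20.

D = (0.00, 0.00) ✓; DQ at -57.50° ✓; |DQ| = 26.80 ✓; ∠DQG = 101.2° ✓; |QG| = 10.30 ✓; ∠QGA = 134.4° ✓; |GA| = 12.10 ✓; ∠GAR = 54.10° ✓; |AR| = 29.20 ✓; ∠ARL = 51.40° ✓; |RL| = 16.50 ✗.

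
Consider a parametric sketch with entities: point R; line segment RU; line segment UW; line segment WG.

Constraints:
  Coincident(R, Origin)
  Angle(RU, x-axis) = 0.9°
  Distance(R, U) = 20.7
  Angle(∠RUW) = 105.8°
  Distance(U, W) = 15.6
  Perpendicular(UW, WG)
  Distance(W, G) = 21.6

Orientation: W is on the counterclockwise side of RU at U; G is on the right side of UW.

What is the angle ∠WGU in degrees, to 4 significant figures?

35.84°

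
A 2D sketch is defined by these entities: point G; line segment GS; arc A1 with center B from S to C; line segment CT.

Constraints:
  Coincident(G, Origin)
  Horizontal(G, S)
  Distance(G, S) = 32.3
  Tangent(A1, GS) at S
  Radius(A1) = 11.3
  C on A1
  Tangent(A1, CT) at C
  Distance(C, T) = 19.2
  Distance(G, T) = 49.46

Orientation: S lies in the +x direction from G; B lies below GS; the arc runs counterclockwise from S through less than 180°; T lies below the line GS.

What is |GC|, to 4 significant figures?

30.43

Checks: G = (0.00, 0.00) ✓; ∠(BS, SG) = 90.00° ✓; |BC| = 11.30 ✓; ∠(BC, CT) = 90.00° ✓; |CT| = 19.20 ✓; |GT| = 49.46 ✓.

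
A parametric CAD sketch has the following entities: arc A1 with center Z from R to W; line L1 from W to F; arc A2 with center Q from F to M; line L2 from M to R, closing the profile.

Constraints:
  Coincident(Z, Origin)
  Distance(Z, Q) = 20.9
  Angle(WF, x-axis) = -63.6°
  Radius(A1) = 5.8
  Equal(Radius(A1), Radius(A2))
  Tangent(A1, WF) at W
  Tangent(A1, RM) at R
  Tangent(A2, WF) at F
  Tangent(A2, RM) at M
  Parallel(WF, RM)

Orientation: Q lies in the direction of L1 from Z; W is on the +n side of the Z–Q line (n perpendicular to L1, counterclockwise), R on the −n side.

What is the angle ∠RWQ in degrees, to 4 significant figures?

74.49°

The slot axis is L1's direction at -63.6°, so u = (cos -63.6°, sin -63.6°) = (0.4446, -0.8957) and n = (−sin -63.6°, cos -63.6°) = (0.8957, 0.4446). Z is at the origin and Q lies 20.9 along u from Z, so Q = 20.9·u = (9.293, -18.72). Tangency of A1 to both parallel lines with radius 5.8 puts W and R at Z ± 5.8·n: W = (5.195, 2.579), R = (-5.195, -2.579). Then cos ∠RWQ = WR·WQ / (|WR||WQ|), giving 74.49°.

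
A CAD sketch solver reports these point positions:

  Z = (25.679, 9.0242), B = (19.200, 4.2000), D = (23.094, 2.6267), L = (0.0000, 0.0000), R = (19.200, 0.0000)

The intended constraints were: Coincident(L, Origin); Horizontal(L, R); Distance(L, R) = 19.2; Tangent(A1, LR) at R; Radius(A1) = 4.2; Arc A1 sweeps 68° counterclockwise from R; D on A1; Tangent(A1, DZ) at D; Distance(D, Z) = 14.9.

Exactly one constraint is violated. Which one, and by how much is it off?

Distance(D, Z) = 14.9 — off by 8.00.

L = (0.00, 0.00) ✓; L.y = 0.00, R.y = 0.00 ✓; |LR| = 19.20 ✓; ∠(BR, RL) = 90.00° ✓; |BR| = 4.200 ✓; bearing(B→D) − bearing(B→R) = 68.00° ✓; |BD| = 4.200 ✓; ∠(BD, DZ) = 90.00° ✓; |DZ| = 6.900 ✗.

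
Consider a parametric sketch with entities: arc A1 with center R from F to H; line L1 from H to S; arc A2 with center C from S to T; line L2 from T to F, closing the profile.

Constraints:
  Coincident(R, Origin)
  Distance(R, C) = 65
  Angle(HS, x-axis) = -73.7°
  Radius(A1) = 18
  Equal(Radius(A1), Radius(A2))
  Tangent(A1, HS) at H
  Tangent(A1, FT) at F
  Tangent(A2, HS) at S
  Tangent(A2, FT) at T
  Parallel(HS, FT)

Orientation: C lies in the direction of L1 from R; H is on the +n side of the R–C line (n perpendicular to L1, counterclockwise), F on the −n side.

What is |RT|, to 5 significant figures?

67.446

Tangency of A1 to both parallel lines with radius 18.0 puts H and F at R ± 18.0·n: H = (17.276, 5.0520), F = (-17.276, -5.0520). Equal radii place S and T the same way about C: S = C + 18.0·n = (35.520, -57.335), T = C − 18.0·n = (0.96684, -67.439). Then |RT| = |T − R| = 67.446.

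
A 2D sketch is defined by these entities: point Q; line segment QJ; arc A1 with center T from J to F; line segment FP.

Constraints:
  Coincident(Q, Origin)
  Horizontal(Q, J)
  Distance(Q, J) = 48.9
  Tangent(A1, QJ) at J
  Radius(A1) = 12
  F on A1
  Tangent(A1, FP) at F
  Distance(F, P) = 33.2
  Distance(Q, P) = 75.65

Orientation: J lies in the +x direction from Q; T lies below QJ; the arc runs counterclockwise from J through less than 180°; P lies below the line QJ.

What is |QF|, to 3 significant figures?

44.2

Q is at the origin; QJ is horizontal with |QJ| = 48.9 and J on the +x side, so J = (48.9, 0.00). The tangent condition forces TJ to be normal to QJ, so T = J + (0, -12) = (48.9, -12.0). Since TF ⟂ FP (tangency), |TP| = √(12.0² + 33.2²) = 35.3 regardless of where F sits on A1. So P lies on both circle(Q, 75.65) and circle(T, 35.3); the below-QJ intersection is P = (60.6, -45.3). F is the foot of the tangent from P: F = (39.6, -19.6).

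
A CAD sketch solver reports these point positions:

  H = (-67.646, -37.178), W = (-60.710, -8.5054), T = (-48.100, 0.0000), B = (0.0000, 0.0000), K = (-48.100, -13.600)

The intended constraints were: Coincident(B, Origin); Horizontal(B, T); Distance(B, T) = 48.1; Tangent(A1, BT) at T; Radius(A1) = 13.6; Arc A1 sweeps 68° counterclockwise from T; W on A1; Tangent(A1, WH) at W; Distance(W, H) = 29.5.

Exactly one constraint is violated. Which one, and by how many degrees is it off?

Tangent(A1, WH) at W — off by 8.40°.

B = (0.00, 0.00) ✓; B.y = 0.00, T.y = 0.00 ✓; |BT| = 48.10 ✓; ∠(KT, TB) = 90.00° ✓; |KT| = 13.60 ✓; bearing(K→W) − bearing(K→T) = 68.00° ✓; |KW| = 13.60 ✓; ∠(KW, WH) = 81.60° ✗; |WH| = 29.50 ✓.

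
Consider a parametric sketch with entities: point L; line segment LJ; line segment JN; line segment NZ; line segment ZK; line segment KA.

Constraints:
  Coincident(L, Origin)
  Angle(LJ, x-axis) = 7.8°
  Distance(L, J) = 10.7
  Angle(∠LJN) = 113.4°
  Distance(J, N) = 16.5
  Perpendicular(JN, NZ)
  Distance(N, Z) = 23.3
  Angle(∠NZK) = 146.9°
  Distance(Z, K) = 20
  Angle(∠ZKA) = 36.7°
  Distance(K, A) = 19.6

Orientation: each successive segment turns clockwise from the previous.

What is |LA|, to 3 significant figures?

13.7

L is at the origin; LJ runs at 7.8° with length 10.7, so J = (10.6, 1.45). ∠LJN = 113.4° gives JN at -58.8° from the x-axis; with |JN| = 16.5, N = (19.1, -12.7). The perpendicularity gives NZ at right angles to JN, so NZ runs at -149°; with |NZ| = 23.3, Z = (-0.782, -24.7). ∠NZK = 146.9° gives ZK at 178° from the x-axis; with |ZK| = 20.0, K = (-20.8, -24.1). ∠ZKA = 36.7° gives KA at 34.8° from the x-axis; with |KA| = 19.6, A = (-4.68, -12.9). Then |LA| = |A − L| = 13.7.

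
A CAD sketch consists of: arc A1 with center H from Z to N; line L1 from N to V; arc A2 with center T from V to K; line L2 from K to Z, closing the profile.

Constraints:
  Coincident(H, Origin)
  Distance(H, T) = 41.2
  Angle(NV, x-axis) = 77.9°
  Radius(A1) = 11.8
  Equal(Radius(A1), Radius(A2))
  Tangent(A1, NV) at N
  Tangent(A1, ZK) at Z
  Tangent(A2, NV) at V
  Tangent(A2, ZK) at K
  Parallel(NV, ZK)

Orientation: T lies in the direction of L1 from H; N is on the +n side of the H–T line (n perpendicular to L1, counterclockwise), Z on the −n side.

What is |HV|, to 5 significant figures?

42.857

The slot axis is L1's direction at 77.9°, so u = (cos 77.9°, sin 77.9°) = (0.20962, 0.97778) and n = (−sin 77.9°, cos 77.9°) = (-0.97778, 0.20962). H is at the origin and T lies 41.2 along u from H, so T = 41.2·u = (8.6363, 40.285). Tangency of A1 to both parallel lines with radius 11.8 puts N and Z at H ± 11.8·n: N = (-11.538, 2.4735), Z = (11.538, -2.4735). Equal radii place V and K the same way about T: V = T + 11.8·n = (-2.9016, 42.758), K = T − 11.8·n = (20.174, 37.811). Then |HV| = |V − H| = 42.857.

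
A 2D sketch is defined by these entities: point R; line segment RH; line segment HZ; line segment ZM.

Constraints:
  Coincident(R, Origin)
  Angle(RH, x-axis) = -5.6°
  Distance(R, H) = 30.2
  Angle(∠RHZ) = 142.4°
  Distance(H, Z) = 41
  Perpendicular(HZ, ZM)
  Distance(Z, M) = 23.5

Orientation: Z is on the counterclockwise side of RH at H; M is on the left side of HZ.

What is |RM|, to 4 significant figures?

65.13

R is at the origin; RH runs at -5.6° with length 30.2, so H = 30.2·(cos -5.6°, sin -5.6°) = (30.06, -2.947). ∠RHZ = 142.4°, so HZ runs at -5.6° + (180° − 142.4°) = 32.00° from the x-axis; with |HZ| = 41.0, Z = H + 41.0·(cos 32.00°, sin 32.00°) = (64.83, 18.78). HZ is perpendicular to ZM; with |ZM| = 23.5 on the left of HZ, M = Z + 23.5·(-0.5299, 0.8480) = (52.37, 38.71). Then |RM| = |M − R| = 65.13.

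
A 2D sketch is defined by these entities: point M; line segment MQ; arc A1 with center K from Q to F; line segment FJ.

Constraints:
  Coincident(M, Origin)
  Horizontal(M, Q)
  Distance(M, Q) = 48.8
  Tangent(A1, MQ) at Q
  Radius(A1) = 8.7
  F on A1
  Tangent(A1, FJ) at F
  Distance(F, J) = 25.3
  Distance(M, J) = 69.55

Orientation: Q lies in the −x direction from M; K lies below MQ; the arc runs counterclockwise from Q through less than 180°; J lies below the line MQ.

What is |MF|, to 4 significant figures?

57.83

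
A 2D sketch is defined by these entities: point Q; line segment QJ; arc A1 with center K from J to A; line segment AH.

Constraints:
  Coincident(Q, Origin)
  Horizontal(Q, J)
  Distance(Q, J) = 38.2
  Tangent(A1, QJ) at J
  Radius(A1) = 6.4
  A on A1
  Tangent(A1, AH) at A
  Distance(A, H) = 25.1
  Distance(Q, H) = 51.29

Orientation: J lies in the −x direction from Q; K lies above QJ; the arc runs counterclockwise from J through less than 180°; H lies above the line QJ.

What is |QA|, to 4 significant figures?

33.19

Checks: Q.y = 0.00, J.y = 0.00 ✓; ∠(KJ, JQ) = 90.00° ✓; |KJ| = 6.400 ✓; |KA| = 6.400 ✓; ∠(KA, AH) = 90.00° ✓; |AH| = 25.10 ✓; |QH| = 51.29 ✓.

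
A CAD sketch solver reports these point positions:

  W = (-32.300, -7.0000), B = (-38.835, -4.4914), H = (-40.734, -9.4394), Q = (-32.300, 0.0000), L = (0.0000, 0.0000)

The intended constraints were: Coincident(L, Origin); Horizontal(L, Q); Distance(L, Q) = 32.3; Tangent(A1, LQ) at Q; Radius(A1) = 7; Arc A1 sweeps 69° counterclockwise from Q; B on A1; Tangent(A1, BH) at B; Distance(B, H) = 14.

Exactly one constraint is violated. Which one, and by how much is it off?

Distance(B, H) = 14 — off by 8.70.

L = (0.00, 0.00) ✓; L.y = 0.00, Q.y = 0.00 ✓; |LQ| = 32.30 ✓; ∠(WQ, QL) = 90.00° ✓; |WQ| = 7.000 ✓; bearing(W→B) − bearing(W→Q) = 69.00° ✓; |WB| = 7.000 ✓; ∠(WB, BH) = 90.00° ✓; |BH| = 5.300 ✗.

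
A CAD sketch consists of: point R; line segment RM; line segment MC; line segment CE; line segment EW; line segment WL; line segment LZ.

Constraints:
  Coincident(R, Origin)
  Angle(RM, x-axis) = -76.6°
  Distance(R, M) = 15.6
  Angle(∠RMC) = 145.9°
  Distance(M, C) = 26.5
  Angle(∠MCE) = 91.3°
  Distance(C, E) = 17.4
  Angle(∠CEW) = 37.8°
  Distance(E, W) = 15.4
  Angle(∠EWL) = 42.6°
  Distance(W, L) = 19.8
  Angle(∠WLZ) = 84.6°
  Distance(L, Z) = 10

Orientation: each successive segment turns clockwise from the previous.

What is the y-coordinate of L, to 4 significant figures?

-46.64

R is at the origin; RM runs at -76.6° with length 15.6, so M = (3.615, -15.18). ∠RMC = 145.9° gives MC at -110.7° from the x-axis; with |MC| = 26.5, C = (-5.752, -39.96). ∠MCE = 91.3° gives CE at 160.6° from the x-axis; with |CE| = 17.4, E = (-22.16, -34.18). ∠CEW = 37.8° gives EW at 18.40° from the x-axis; with |EW| = 15.4, W = (-7.551, -29.32). ∠EWL = 42.6° gives WL at -119.0° from the x-axis; with |WL| = 19.8, L = (-17.15, -46.64). So L.y = -46.64.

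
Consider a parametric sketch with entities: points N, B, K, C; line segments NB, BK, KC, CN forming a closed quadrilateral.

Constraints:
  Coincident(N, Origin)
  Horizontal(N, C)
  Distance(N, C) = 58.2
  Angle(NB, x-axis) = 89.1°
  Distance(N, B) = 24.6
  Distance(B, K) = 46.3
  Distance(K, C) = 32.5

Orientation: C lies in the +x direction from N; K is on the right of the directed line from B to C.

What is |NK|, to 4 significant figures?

30.80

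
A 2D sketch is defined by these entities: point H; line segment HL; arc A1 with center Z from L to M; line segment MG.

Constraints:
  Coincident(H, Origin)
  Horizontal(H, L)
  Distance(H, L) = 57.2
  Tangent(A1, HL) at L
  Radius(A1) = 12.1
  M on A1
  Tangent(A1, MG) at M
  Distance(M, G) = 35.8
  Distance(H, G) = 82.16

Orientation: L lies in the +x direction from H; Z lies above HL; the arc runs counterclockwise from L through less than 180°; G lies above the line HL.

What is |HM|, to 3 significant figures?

70.5

Checks: |ZM| = 12.10 ✓; ∠(ZM, MG) = 90.00° ✓; |MG| = 35.80 ✓; |HG| = 82.16 ✓.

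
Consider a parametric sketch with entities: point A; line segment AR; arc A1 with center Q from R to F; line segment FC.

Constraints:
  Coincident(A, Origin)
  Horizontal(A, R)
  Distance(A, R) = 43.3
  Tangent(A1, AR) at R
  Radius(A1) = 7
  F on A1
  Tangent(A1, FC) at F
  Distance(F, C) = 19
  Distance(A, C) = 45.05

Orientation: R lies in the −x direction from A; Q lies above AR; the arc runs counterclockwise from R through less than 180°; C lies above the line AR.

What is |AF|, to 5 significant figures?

36.998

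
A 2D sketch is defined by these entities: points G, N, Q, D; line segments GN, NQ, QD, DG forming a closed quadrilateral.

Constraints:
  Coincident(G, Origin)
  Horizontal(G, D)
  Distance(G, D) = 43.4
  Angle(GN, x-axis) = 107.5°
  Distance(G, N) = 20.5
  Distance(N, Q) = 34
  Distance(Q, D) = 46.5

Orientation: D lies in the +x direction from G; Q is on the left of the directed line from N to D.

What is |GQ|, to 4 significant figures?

45.46

Checks: |NQ| = 34.00 ✓; |QD| = 46.50 ✓.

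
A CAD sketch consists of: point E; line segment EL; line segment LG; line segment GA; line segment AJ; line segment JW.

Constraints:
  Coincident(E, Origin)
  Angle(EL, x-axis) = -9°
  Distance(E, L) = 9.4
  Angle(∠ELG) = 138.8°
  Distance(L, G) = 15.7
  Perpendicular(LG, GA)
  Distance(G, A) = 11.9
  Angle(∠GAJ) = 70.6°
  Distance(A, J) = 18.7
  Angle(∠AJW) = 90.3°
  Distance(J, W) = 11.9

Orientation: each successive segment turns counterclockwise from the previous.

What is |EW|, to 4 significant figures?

14.82

∠GAJ = 70.6° gives AJ at -128.4° from the x-axis; with |AJ| = 18.7, J = (4.613, 2.310). ∠AJW = 90.3° gives JW at -38.70° from the x-axis; with |JW| = 11.9, W = (13.90, -5.130). Then |EW| = |W − E| = 14.82.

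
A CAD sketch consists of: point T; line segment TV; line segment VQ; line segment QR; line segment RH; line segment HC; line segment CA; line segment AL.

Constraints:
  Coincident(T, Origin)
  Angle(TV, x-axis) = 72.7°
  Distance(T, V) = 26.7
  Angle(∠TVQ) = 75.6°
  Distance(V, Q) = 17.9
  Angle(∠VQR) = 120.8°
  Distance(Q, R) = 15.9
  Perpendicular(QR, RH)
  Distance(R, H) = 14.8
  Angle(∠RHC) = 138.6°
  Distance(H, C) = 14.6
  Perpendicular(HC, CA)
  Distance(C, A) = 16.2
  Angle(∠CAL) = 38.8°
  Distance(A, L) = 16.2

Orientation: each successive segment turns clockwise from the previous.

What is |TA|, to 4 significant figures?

23.70

T is at the origin; TV runs at 72.7° with length 26.7, so V = (7.940, 25.49). ∠TVQ = 75.6° gives VQ at -31.70° from the x-axis; with |VQ| = 17.9, Q = (23.17, 16.09). ∠VQR = 120.8° gives QR at -90.90° from the x-axis; with |QR| = 15.9, R = (22.92, 0.1881). QR ⟂ RH, so RH runs at 179.1°; with |RH| = 14.8, H = (8.122, 0.4206). ∠RHC = 138.6° gives HC at 137.7° from the x-axis; with |HC| = 14.6, C = (-2.677, 10.25). HC is perpendicular to CA, so CA runs at 47.70°; with |CA| = 16.2, A = (8.226, 22.23). Then |TA| = |A − T| = 23.70.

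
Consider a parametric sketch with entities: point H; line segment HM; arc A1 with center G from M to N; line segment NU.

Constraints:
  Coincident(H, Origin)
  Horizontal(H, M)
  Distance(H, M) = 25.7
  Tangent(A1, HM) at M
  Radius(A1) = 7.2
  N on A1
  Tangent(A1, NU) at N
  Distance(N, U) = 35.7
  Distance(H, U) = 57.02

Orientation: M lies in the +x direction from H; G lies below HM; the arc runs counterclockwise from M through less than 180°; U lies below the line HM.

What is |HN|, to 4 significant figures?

22.74

Checks: |GN| = 7.200 ✓; ∠(GN, NU) = 90.00° ✓; |NU| = 35.70 ✓; |HU| = 57.02 ✓.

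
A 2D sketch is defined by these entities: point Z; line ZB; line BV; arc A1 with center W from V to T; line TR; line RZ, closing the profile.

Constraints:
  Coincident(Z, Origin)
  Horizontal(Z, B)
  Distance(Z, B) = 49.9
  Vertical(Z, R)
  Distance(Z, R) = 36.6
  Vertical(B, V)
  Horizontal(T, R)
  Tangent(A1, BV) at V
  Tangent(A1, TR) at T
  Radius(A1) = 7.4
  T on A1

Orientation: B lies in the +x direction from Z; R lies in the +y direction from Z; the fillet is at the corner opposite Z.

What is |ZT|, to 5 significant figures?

56.088

The virtual corner opposite Z is at (49.900, 36.600). Since A1 is tangent to BV there, WV ⟂ BV and A1 meets TR tangentially, so WT is at right angles to TR, with radius 7.4, so the center W sits 7.4 in from both sides at W = (42.500, 29.200). That places the tangent points at V = (49.900, 29.200) on BV and T = (42.500, 36.600) on TR. Then |ZT| = |T − Z| = 56.088.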